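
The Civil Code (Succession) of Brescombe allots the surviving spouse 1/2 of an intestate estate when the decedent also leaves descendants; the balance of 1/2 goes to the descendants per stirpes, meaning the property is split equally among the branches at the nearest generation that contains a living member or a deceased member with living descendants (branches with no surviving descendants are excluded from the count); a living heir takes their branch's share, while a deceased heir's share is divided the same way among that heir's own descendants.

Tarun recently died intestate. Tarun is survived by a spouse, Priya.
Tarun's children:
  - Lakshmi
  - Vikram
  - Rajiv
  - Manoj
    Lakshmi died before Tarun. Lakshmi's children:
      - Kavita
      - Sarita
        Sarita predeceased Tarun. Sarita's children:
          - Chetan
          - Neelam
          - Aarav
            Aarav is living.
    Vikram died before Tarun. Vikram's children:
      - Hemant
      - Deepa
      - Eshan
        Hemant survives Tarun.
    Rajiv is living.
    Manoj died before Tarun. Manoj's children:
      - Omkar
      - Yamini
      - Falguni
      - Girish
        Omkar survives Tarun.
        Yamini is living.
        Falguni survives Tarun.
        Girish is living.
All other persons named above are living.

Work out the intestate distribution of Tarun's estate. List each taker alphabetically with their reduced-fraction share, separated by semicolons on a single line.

Priya, as surviving spouse, takes 1/2.
The remaining 1/2 passes to Tarun's descendants per stirpes.
The 1/2 is divided into 4 equal shares of 1/8 among Lakshmi, Vikram, Rajiv, Manoj.
Lakshmi predeceased; the 1/8 allotted to Lakshmi's branch passes to Lakshmi's issue by representation.
The 1/8 is divided into 2 equal shares of 1/16 among Kavita, Sarita.
Kavita is living and takes 1/16.
Sarita predeceased; the 1/16 allotted to Sarita's branch passes to Sarita's issue by representation.
The 1/16 is divided into 3 equal shares of 1/48 among Chetan, Neelam, Aarav.
Chetan is living and takes 1/48.
Neelam is living and takes 1/48.
Aarav is living and takes 1/48.
Vikram predeceased; the 1/8 allotted to Vikram's branch passes to Vikram's issue by representation.
The 1/8 is divided into 3 equal shares of 1/24 among Hemant, Deepa, Eshan.
Hemant is living and takes 1/24.
Deepa is living and takes 1/24.
Eshan is living and takes 1/24.
Rajiv is living and takes 1/8.
Manoj predeceased; the 1/8 allotted to Manoj's branch passes to Manoj's issue by representation.
The 1/8 is divided into 4 equal shares of 1/32 among Omkar, Yamini, Falguni, Girish.
Omkar is living and takes 1/32.
Yamini is living and takes 1/32.
Falguni is living and takes 1/32.
Girish is living and takes 1/32.

Aarav 1/48; Chetan 1/48; Deepa 1/24; Eshan 1/24; Falguni 1/32; Girish 1/32; Hemant 1/24; Kavita 1/16; Neelam 1/48; Omkar 1/32; Priya 1/2; Rajiv 1/8; Yamini 1/32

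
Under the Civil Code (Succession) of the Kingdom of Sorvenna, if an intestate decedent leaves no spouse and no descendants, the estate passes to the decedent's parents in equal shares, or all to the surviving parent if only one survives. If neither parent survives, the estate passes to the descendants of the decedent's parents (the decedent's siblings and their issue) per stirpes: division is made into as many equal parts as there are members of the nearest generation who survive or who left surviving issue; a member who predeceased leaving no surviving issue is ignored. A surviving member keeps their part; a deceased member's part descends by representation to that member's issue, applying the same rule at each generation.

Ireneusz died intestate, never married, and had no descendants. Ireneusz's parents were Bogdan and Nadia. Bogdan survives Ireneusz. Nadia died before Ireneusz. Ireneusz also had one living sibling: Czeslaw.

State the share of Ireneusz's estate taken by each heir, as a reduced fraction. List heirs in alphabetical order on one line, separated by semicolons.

Only one parent, Bogdan, survives, so Bogdan takes the entire estate. The siblings take nothing because a surviving parent has priority.

Bogdan 1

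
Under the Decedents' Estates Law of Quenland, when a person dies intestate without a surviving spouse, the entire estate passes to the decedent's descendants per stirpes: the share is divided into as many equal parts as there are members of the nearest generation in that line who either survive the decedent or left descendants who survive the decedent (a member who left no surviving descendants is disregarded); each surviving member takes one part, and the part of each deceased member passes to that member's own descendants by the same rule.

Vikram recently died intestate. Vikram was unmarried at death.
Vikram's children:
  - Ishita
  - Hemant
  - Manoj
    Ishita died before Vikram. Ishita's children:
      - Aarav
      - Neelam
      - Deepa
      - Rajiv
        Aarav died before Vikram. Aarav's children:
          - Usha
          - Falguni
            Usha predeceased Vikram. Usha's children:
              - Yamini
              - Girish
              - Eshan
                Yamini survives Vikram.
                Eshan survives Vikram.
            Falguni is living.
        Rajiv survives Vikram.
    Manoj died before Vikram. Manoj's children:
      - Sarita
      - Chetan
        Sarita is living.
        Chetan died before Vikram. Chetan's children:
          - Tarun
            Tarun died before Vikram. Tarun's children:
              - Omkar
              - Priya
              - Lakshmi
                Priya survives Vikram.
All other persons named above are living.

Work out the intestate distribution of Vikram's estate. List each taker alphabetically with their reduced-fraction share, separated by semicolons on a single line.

There is no surviving spouse, so the entire estate passes to Vikram's descendants per stirpes.
The estate is divided into 3 equal shares of 1/3 among Ishita, Hemant, Manoj.
Ishita predeceased; the 1/3 allotted to Ishita's branch passes to Ishita's issue by representation.
The 1/3 is divided into 4 equal shares of 1/12 among Aarav, Neelam, Deepa, Rajiv.
Aarav predeceased; the 1/12 allotted to Aarav's branch passes to Aarav's issue by representation.
The 1/12 is divided into 2 equal shares of 1/24 among Usha, Falguni.
Usha predeceased; the 1/24 allotted to Usha's branch passes to Usha's issue by representation.
The 1/24 is divided into 3 equal shares of 1/72 among Yamini, Girish, Eshan.
Yamini is living and takes 1/72.
Girish is living and takes 1/72.
Eshan is living and takes 1/72.
Falguni is living and takes 1/24.
Neelam is living and takes 1/12.
Deepa is living and takes 1/12.
Rajiv is living and takes 1/12.
Hemant is living and takes 1/3.
Manoj predeceased; the 1/3 allotted to Manoj's branch passes to Manoj's issue by representation.
The 1/3 is divided into 2 equal shares of 1/6 among Sarita, Chetan.
Sarita is living and takes 1/6.
Chetan predeceased; the 1/6 allotted to Chetan's branch passes to Chetan's issue by representation.
Tarun's line is the sole branch at this level, so the full 1/6 passes to Tarun's issue by representation.
The 1/6 is divided into 3 equal shares of 1/18 among Omkar, Priya, Lakshmi.
Omkar is living and takes 1/18.
Priya is living and takes 1/18.
Lakshmi is living and takes 1/18.

Deepa 1/12; Eshan 1/72; Falguni 1/24; Girish 1/72; Hemant 1/3; Lakshmi 1/18; Neelam 1/12; Omkar 1/18; Priya 1/18; Rajiv 1/12; Sarita 1/6; Yamini 1/72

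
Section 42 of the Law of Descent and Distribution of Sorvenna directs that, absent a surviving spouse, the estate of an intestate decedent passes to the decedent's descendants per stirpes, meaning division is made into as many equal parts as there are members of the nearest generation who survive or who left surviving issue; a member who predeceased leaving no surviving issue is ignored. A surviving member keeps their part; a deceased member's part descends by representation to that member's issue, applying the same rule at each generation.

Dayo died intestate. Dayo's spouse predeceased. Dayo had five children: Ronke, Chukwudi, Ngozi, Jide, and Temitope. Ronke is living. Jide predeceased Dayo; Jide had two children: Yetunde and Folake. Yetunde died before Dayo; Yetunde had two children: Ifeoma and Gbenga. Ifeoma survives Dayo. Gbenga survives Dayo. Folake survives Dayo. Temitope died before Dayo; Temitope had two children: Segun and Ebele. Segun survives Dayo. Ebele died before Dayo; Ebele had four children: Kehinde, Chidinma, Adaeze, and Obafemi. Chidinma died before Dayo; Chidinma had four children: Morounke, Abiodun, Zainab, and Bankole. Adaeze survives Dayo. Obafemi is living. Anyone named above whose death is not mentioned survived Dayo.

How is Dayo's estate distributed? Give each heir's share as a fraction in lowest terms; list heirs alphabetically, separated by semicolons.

There is no surviving spouse, so the entire estate passes to Dayo's descendants per stirpes.
The estate is divided into 5 equal shares of 1/5 among Ronke, Chukwudi, Ngozi, Jide, Temitope.
Ronke is living and takes 1/5.
Chukwudi is living and takes 1/5.
Ngozi is living and takes 1/5.
Jide predeceased; the 1/5 allotted to Jide's branch passes to Jide's issue by representation.
The 1/5 is divided into 2 equal shares of 1/10 among Yetunde, Folake.
Yetunde predeceased; the 1/10 allotted to Yetunde's branch passes to Yetunde's issue by representation.
The 1/10 is divided into 2 equal shares of 1/20 among Ifeoma, Gbenga.
Ifeoma is living and takes 1/20.
Gbenga is living and takes 1/20.
Folake is living and takes 1/10.
Temitope predeceased; the 1/5 allotted to Temitope's branch passes to Temitope's issue by representation.
The 1/5 is divided into 2 equal shares of 1/10 among Segun, Ebele.
Segun is living and takes 1/10.
Ebele predeceased; the 1/10 allotted to Ebele's branch passes to Ebele's issue by representation.
The 1/10 is divided into 4 equal shares of 1/40 among Kehinde, Chidinma, Adaeze, Obafemi.
Kehinde is living and takes 1/40.
Chidinma predeceased; the 1/40 allotted to Chidinma's branch passes to Chidinma's issue by representation.
The 1/40 is divided into 4 equal shares of 1/160 among Morounke, Abiodun, Zainab, Bankole.
Morounke is living and takes 1/160.
Abiodun is living and takes 1/160.
Zainab is living and takes 1/160.
Bankole is living and takes 1/160.
Adaeze is living and takes 1/40.
Obafemi is living and takes 1/40.

Abiodun 1/160; Adaeze 1/40; Bankole 1/160; Chukwudi 1/5; Folake 1/10; Gbenga 1/20; Ifeoma 1/20; Kehinde 1/40; Morounke 1/160; Ngozi 1/5; Obafemi 1/40; Ronke 1/5; Segun 1/10; Zainab 1/160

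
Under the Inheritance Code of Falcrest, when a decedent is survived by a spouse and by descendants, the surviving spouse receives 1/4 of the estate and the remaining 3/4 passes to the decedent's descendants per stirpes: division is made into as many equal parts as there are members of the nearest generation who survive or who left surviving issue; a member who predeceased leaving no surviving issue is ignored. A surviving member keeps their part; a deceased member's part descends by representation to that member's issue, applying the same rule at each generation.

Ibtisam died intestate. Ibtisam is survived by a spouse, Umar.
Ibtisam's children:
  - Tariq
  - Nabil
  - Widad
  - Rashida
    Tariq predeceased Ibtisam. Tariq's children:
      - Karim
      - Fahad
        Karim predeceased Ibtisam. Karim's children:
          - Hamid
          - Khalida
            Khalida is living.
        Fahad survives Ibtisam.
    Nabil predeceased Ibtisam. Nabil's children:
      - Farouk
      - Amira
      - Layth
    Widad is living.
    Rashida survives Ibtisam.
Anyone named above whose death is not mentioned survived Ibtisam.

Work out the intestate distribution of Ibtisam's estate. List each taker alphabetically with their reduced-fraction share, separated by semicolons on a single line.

Umar, as surviving spouse, takes 1/4.
The remaining 3/4 passes to Ibtisam's descendants per stirpes.
The 3/4 is divided into 4 equal shares of 3/16 among Tariq, Nabil, Widad, Rashida.
Tariq predeceased; the 3/16 allotted to Tariq's branch passes to Tariq's issue by representation.
The 3/16 is divided into 2 equal shares of 3/32 among Karim, Fahad.
Karim predeceased; the 3/32 allotted to Karim's branch passes to Karim's issue by representation.
The 3/32 is divided into 2 equal shares of 3/64 among Hamid, Khalida.
Hamid is living and takes 3/64.
Khalida is living and takes 3/64.
Fahad is living and takes 3/32.
Nabil predeceased; the 3/16 allotted to Nabil's branch passes to Nabil's issue by representation.
The 3/16 is divided into 3 equal shares of 1/16 among Farouk, Amira, Layth.
Farouk is living and takes 1/16.
Amira is living and takes 1/16.
Layth is living and takes 1/16.
Widad is living and takes 3/16.
Rashida is living and takes 3/16.

Amira 1/16; Fahad 3/32; Farouk 1/16; Hamid 3/64; Khalida 3/64; Layth 1/16; Rashida 3/16; Umar 1/4; Widad 3/16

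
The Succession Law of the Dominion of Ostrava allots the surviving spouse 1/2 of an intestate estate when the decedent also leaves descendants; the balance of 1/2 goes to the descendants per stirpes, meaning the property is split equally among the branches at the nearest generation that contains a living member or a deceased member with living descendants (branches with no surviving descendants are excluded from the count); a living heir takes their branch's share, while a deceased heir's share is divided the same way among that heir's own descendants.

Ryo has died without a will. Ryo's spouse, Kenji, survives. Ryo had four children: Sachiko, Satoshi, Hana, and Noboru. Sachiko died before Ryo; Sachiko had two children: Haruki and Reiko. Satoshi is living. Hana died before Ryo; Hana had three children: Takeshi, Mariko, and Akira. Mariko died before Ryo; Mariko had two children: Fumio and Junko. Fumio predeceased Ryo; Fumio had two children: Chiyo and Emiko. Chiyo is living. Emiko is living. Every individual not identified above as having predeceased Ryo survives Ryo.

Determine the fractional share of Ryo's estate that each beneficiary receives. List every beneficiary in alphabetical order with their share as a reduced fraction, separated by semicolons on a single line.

Kenji, as surviving spouse, takes 1/2.
The remaining 1/2 passes to Ryo's descendants per stirpes.
The 1/2 is divided into 4 equal shares of 1/8 among Sachiko, Satoshi, Hana, Noboru.
Sachiko predeceased; the 1/8 allotted to Sachiko's branch passes to Sachiko's issue by representation.
The 1/8 is divided into 2 equal shares of 1/16 among Haruki, Reiko.
Haruki is living and takes 1/16.
Reiko is living and takes 1/16.
Satoshi is living and takes 1/8.
Hana predeceased; the 1/8 allotted to Hana's branch passes to Hana's issue by representation.
The 1/8 is divided into 3 equal shares of 1/24 among Takeshi, Mariko, Akira.
Takeshi is living and takes 1/24.
Mariko predeceased; the 1/24 allotted to Mariko's branch passes to Mariko's issue by representation.
The 1/24 is divided into 2 equal shares of 1/48 among Fumio, Junko.
Fumio predeceased; the 1/48 allotted to Fumio's branch passes to Fumio's issue by representation.
The 1/48 is divided into 2 equal shares of 1/96 among Chiyo, Emiko.
Chiyo is living and takes 1/96.
Emiko is living and takes 1/96.
Junko is living and takes 1/48.
Akira is living and takes 1/24.
Noboru is living and takes 1/8.

Akira 1/24; Chiyo 1/96; Emiko 1/96; Haruki 1/16; Junko 1/48; Kenji 1/2; Noboru 1/8; Reiko 1/16; Satoshi 1/8; Takeshi 1/24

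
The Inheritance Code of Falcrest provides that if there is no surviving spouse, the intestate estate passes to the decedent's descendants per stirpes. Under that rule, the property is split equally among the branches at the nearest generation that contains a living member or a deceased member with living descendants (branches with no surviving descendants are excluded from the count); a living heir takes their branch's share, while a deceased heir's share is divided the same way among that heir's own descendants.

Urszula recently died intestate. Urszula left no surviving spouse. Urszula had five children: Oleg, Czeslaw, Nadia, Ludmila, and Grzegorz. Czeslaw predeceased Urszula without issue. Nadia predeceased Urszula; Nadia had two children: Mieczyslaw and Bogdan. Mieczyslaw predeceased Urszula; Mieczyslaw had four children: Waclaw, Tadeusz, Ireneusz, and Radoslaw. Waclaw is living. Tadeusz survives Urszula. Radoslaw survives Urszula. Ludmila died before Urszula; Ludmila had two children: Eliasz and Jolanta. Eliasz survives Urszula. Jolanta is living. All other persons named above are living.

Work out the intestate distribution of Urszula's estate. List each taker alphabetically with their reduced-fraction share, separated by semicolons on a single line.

Bogdan 1/8; Eliasz 1/8; Grzegorz 1/4; Ireneusz 1/32; Jolanta 1/8; Oleg 1/4; Radoslaw 1/32; Tadeusz 1/32; Waclaw 1/32

There is no surviving spouse, so the entire estate passes to Urszula's descendants per stirpes.
Czeslaw left no surviving issue, so that branch lapses and is disregarded.
The estate is divided into 4 equal shares of 1/4 among Oleg, Nadia, Ludmila, Grzegorz.
Oleg is living and takes 1/4.
Nadia predeceased; the 1/4 allotted to Nadia's branch passes to Nadia's issue by representation.
The 1/4 is divided into 2 equal shares of 1/8 among Mieczyslaw, Bogdan.
Mieczyslaw predeceased; the 1/8 allotted to Mieczyslaw's branch passes to Mieczyslaw's issue by representation.
The 1/8 is divided into 4 equal shares of 1/32 among Waclaw, Tadeusz, Ireneusz, Radoslaw.
Waclaw is living and takes 1/32.
Tadeusz is living and takes 1/32.
Ireneusz is living and takes 1/32.
Radoslaw is living and takes 1/32.
Bogdan is living and takes 1/8.
Ludmila predeceased; the 1/4 allotted to Ludmila's branch passes to Ludmila's issue by representation.
The 1/4 is divided into 2 equal shares of 1/8 among Eliasz, Jolanta.
Eliasz is living and takes 1/8.
Jolanta is living and takes 1/8.
Grzegorz is living and takes 1/4.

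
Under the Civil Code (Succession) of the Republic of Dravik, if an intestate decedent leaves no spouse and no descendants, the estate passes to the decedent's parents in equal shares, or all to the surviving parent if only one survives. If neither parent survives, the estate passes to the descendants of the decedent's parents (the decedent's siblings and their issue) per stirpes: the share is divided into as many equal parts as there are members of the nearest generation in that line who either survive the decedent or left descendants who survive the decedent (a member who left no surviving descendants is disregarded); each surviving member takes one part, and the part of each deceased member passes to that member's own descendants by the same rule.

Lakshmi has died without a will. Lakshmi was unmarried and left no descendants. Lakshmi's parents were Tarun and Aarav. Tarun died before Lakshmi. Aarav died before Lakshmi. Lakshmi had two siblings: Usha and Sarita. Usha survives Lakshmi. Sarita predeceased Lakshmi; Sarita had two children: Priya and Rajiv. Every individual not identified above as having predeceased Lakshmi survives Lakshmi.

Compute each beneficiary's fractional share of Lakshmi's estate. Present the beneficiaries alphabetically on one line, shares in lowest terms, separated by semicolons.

Priya 1/4; Rajiv 1/4; Usha 1/2

Neither parent survives and there are no descendants, so the estate passes to Lakshmi's siblings and their issue per stirpes.
The estate is divided into 2 equal shares of 1/2 among Usha, Sarita.
Usha is living and takes 1/2.
Sarita predeceased; the 1/2 allotted to Sarita's branch passes to Sarita's issue by representation.
The 1/2 is divided into 2 equal shares of 1/4 among Priya, Rajiv.
Priya is living and takes 1/4.
Rajiv is living and takes 1/4.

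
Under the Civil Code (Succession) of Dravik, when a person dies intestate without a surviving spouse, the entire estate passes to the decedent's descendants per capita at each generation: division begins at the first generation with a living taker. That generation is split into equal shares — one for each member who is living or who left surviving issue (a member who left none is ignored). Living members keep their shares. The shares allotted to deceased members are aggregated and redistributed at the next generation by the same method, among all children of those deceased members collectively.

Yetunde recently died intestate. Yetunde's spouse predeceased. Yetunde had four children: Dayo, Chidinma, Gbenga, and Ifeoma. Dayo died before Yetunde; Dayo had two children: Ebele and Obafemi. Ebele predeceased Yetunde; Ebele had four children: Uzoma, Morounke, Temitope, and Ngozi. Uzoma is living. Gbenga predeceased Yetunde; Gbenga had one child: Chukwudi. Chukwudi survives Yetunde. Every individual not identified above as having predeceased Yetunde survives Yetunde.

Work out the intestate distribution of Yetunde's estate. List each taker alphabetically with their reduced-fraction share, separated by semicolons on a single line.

There is no surviving spouse, so the entire estate passes to Yetunde's descendants per capita at each generation.
At generation 1 (Dayo, Chidinma, Gbenga, Ifeoma) there are 4 shares of (1)/4 = 1/4 each.
Living: Chidinma and Ifeoma — each takes 1/4.
Deceased: Dayo and Gbenga. Their combined 1/2 is pooled and carried to generation 2.
At generation 2 (Ebele, Obafemi, Chukwudi) there are 3 shares of (1/2)/3 = 1/6 each.
Living: Obafemi and Chukwudi — each takes 1/6.
Deceased: Ebele. That 1/6 share is carried to generation 3.
At generation 3 (Uzoma, Morounke, Temitope, Ngozi) there are 4 shares of (1/6)/4 = 1/24 each.
Living: Uzoma, Morounke, Temitope, and Ngozi — each takes 1/24.

Chidinma 1/4; Chukwudi 1/6; Ifeoma 1/4; Morounke 1/24; Ngozi 1/24; Obafemi 1/6; Temitope 1/24; Uzoma 1/24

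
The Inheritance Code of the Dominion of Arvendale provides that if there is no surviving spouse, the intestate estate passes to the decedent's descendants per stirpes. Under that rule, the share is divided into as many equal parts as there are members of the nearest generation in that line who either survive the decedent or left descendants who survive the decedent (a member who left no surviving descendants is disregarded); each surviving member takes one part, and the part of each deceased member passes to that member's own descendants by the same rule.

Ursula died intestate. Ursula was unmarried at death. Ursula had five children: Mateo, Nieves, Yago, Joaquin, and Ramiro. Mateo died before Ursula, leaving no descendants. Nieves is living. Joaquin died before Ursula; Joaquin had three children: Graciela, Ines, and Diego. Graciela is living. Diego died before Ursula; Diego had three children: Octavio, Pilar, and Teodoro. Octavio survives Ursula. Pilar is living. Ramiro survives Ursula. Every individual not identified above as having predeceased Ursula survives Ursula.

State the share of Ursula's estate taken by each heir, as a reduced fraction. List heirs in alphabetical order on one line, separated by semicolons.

There is no surviving spouse, so the entire estate passes to Ursula's descendants per stirpes.
Mateo left no surviving issue, so that branch lapses and is disregarded.
The estate is divided into 4 equal shares of 1/4 among Nieves, Yago, Joaquin, Ramiro.
Nieves is living and takes 1/4.
Yago is living and takes 1/4.
Joaquin predeceased; the 1/4 allotted to Joaquin's branch passes to Joaquin's issue by representation.
The 1/4 is divided into 3 equal shares of 1/12 among Graciela, Ines, Diego.
Graciela is living and takes 1/12.
Ines is living and takes 1/12.
Diego predeceased; the 1/12 allotted to Diego's branch passes to Diego's issue by representation.
The 1/12 is divided into 3 equal shares of 1/36 among Octavio, Pilar, Teodoro.
Octavio is living and takes 1/36.
Pilar is living and takes 1/36.
Teodoro is living and takes 1/36.
Ramiro is living and takes 1/4.

Graciela 1/12; Ines 1/12; Nieves 1/4; Octavio 1/36; Pilar 1/36; Ramiro 1/4; Teodoro 1/36; Yago 1/4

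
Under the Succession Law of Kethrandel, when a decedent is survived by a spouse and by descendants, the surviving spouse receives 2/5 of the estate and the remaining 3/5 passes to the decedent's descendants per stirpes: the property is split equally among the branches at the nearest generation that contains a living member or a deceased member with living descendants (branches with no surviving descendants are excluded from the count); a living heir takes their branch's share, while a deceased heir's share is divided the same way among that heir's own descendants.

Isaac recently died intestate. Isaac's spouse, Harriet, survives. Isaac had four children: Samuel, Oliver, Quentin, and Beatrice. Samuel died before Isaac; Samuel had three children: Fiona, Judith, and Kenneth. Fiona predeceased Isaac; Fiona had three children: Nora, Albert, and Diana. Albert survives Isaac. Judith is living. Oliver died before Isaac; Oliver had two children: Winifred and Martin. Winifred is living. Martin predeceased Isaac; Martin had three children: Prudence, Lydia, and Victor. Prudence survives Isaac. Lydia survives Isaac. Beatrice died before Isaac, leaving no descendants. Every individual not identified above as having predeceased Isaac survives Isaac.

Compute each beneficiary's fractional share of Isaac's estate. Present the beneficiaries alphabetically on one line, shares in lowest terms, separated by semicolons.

Harriet, as surviving spouse, takes 2/5.
The remaining 3/5 passes to Isaac's descendants per stirpes.
Beatrice left no surviving issue, so that branch lapses and is disregarded.
The 3/5 is divided into 3 equal shares of 1/5 among Samuel, Oliver, Quentin.
Samuel predeceased; the 1/5 allotted to Samuel's branch passes to Samuel's issue by representation.
The 1/5 is divided into 3 equal shares of 1/15 among Fiona, Judith, Kenneth.
Fiona predeceased; the 1/15 allotted to Fiona's branch passes to Fiona's issue by representation.
The 1/15 is divided into 3 equal shares of 1/45 among Nora, Albert, Diana.
Nora is living and takes 1/45.
Albert is living and takes 1/45.
Diana is living and takes 1/45.
Judith is living and takes 1/15.
Kenneth is living and takes 1/15.
Oliver predeceased; the 1/5 allotted to Oliver's branch passes to Oliver's issue by representation.
The 1/5 is divided into 2 equal shares of 1/10 among Winifred, Martin.
Winifred is living and takes 1/10.
Martin predeceased; the 1/10 allotted to Martin's branch passes to Martin's issue by representation.
The 1/10 is divided into 3 equal shares of 1/30 among Prudence, Lydia, Victor.
Prudence is living and takes 1/30.
Lydia is living and takes 1/30.
Victor is living and takes 1/30.
Quentin is living and takes 1/5.

Albert 1/45; Diana 1/45; Harriet 2/5; Judith 1/15; Kenneth 1/15; Lydia 1/30; Nora 1/45; Prudence 1/30; Quentin 1/5; Victor 1/30; Winifred 1/10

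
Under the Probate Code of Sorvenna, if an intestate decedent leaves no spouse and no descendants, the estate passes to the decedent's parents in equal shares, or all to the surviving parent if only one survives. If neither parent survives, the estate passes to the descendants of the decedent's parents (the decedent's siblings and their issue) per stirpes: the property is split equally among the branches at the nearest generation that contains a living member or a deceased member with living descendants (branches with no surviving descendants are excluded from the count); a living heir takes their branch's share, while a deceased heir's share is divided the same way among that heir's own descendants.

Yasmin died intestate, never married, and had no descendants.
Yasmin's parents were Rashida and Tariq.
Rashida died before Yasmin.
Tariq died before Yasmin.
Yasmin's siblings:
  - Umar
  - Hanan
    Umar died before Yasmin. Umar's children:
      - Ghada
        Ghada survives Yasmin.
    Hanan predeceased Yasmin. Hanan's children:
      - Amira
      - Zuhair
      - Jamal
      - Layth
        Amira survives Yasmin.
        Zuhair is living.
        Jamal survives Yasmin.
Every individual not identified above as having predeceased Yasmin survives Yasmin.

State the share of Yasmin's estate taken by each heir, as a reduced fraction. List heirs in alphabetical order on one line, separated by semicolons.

Amira 1/8; Ghada 1/2; Jamal 1/8; Layth 1/8; Zuhair 1/8

Neither parent survives and there are no descendants, so the estate passes to Yasmin's siblings and their issue per stirpes.
The estate is divided into 2 equal shares of 1/2 among Umar, Hanan.
Umar predeceased; the 1/2 allotted to Umar's branch passes to Umar's issue by representation.
Ghada is the sole taker at this level and receives the full 1/2.
Hanan predeceased; the 1/2 allotted to Hanan's branch passes to Hanan's issue by representation.
The 1/2 is divided into 4 equal shares of 1/8 among Amira, Zuhair, Jamal, Layth.
Amira is living and takes 1/8.
Zuhair is living and takes 1/8.
Jamal is living and takes 1/8.
Layth is living and takes 1/8.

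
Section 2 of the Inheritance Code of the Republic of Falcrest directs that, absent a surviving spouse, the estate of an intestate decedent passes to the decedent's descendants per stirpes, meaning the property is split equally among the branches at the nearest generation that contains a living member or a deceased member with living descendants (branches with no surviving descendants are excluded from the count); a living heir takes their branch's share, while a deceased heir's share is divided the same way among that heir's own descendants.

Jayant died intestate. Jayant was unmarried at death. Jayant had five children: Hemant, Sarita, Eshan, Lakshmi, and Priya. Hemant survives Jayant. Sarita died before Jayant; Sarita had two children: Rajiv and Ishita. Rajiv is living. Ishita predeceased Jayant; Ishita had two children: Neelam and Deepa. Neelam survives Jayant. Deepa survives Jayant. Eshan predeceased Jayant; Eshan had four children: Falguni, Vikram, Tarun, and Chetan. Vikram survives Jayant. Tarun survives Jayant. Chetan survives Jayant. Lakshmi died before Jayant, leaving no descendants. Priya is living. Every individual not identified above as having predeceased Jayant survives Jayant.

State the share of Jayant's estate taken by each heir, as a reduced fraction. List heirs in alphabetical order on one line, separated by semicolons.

Chetan 1/16; Deepa 1/16; Falguni 1/16; Hemant 1/4; Neelam 1/16; Priya 1/4; Rajiv 1/8; Tarun 1/16; Vikram 1/16

There is no surviving spouse, so the entire estate passes to Jayant's descendants per stirpes.
Lakshmi left no surviving issue, so that branch lapses and is disregarded.
The estate is divided into 4 equal shares of 1/4 among Hemant, Sarita, Eshan, Priya.
Hemant is living and takes 1/4.
Sarita predeceased; the 1/4 allotted to Sarita's branch passes to Sarita's issue by representation.
The 1/4 is divided into 2 equal shares of 1/8 among Rajiv, Ishita.
Rajiv is living and takes 1/8.
Ishita predeceased; the 1/8 allotted to Ishita's branch passes to Ishita's issue by representation.
The 1/8 is divided into 2 equal shares of 1/16 among Neelam, Deepa.
Neelam is living and takes 1/16.
Deepa is living and takes 1/16.
Eshan predeceased; the 1/4 allotted to Eshan's branch passes to Eshan's issue by representation.
The 1/4 is divided into 4 equal shares of 1/16 among Falguni, Vikram, Tarun, Chetan.
Falguni is living and takes 1/16.
Vikram is living and takes 1/16.
Tarun is living and takes 1/16.
Chetan is living and takes 1/16.
Priya is living and takes 1/4.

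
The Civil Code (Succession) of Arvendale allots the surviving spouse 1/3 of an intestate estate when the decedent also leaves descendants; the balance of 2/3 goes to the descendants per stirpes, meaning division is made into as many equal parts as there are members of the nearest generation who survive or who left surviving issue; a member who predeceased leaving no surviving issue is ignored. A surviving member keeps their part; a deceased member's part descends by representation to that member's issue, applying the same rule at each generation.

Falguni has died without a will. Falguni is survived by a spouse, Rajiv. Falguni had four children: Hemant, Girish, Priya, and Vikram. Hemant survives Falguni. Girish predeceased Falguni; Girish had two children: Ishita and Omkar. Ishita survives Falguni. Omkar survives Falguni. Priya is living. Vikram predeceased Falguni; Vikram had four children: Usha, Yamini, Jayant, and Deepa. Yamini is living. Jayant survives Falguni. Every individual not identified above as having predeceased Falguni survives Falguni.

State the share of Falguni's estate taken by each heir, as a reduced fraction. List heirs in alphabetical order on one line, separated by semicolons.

Rajiv, as surviving spouse, takes 1/3.
The remaining 2/3 passes to Falguni's descendants per stirpes.
The 2/3 is divided into 4 equal shares of 1/6 among Hemant, Girish, Priya, Vikram.
Hemant is living and takes 1/6.
Girish predeceased; the 1/6 allotted to Girish's branch passes to Girish's issue by representation.
The 1/6 is divided into 2 equal shares of 1/12 among Ishita, Omkar.
Ishita is living and takes 1/12.
Omkar is living and takes 1/12.
Priya is living and takes 1/6.
Vikram predeceased; the 1/6 allotted to Vikram's branch passes to Vikram's issue by representation.
The 1/6 is divided into 4 equal shares of 1/24 among Usha, Yamini, Jayant, Deepa.
Usha is living and takes 1/24.
Yamini is living and takes 1/24.
Jayant is living and takes 1/24.
Deepa is living and takes 1/24.

Deepa 1/24; Hemant 1/6; Ishita 1/12; Jayant 1/24; Omkar 1/12; Priya 1/6; Rajiv 1/3; Usha 1/24; Yamini 1/24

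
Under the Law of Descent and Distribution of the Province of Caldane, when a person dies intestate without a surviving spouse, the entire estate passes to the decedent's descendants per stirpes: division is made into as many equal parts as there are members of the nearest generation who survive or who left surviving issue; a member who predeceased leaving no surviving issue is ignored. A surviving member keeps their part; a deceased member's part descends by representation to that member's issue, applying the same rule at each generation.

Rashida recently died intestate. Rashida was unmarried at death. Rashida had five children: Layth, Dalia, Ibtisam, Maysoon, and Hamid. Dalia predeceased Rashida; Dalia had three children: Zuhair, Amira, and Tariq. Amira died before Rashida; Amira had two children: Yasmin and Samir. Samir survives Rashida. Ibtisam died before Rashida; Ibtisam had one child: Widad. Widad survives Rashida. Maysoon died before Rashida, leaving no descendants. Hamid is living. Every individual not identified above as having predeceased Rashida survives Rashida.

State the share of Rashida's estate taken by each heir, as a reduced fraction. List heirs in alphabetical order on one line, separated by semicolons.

There is no surviving spouse, so the entire estate passes to Rashida's descendants per stirpes.
Maysoon left no surviving issue, so that branch lapses and is disregarded.
The estate is divided into 4 equal shares of 1/4 among Layth, Dalia, Ibtisam, Hamid.
Layth is living and takes 1/4.
Dalia predeceased; the 1/4 allotted to Dalia's branch passes to Dalia's issue by representation.
The 1/4 is divided into 3 equal shares of 1/12 among Zuhair, Amira, Tariq.
Zuhair is living and takes 1/12.
Amira predeceased; the 1/12 allotted to Amira's branch passes to Amira's issue by representation.
The 1/12 is divided into 2 equal shares of 1/24 among Yasmin, Samir.
Yasmin is living and takes 1/24.
Samir is living and takes 1/24.
Tariq is living and takes 1/12.
Ibtisam predeceased; the 1/4 allotted to Ibtisam's branch passes to Ibtisam's issue by representation.
Widad is the sole taker at this level and receives the full 1/4.
Hamid is living and takes 1/4.

Hamid 1/4; Layth 1/4; Samir 1/24; Tariq 1/12; Widad 1/4; Yasmin 1/24; Zuhair 1/12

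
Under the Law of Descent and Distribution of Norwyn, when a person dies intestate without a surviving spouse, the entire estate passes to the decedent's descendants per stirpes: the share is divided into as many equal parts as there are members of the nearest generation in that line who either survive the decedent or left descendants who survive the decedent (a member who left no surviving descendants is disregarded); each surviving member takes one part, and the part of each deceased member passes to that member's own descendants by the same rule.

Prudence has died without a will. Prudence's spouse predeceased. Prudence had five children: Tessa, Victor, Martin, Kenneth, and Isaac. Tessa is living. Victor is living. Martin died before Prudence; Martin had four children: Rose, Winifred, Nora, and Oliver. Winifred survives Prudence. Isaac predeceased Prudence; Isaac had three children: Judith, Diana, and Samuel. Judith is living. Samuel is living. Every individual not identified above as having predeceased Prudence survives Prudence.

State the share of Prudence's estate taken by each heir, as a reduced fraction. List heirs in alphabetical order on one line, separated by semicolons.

Diana 1/15; Judith 1/15; Kenneth 1/5; Nora 1/20; Oliver 1/20; Rose 1/20; Samuel 1/15; Tessa 1/5; Victor 1/5; Winifred 1/20

There is no surviving spouse, so the entire estate passes to Prudence's descendants per stirpes.
The estate is divided into 5 equal shares of 1/5 among Tessa, Victor, Martin, Kenneth, Isaac.
Tessa is living and takes 1/5.
Victor is living and takes 1/5.
Martin predeceased; the 1/5 allotted to Martin's branch passes to Martin's issue by representation.
The 1/5 is divided into 4 equal shares of 1/20 among Rose, Winifred, Nora, Oliver.
Rose is living and takes 1/20.
Winifred is living and takes 1/20.
Nora is living and takes 1/20.
Oliver is living and takes 1/20.
Kenneth is living and takes 1/5.
Isaac predeceased; the 1/5 allotted to Isaac's branch passes to Isaac's issue by representation.
The 1/5 is divided into 3 equal shares of 1/15 among Judith, Diana, Samuel.
Judith is living and takes 1/15.
Diana is living and takes 1/15.
Samuel is living and takes 1/15.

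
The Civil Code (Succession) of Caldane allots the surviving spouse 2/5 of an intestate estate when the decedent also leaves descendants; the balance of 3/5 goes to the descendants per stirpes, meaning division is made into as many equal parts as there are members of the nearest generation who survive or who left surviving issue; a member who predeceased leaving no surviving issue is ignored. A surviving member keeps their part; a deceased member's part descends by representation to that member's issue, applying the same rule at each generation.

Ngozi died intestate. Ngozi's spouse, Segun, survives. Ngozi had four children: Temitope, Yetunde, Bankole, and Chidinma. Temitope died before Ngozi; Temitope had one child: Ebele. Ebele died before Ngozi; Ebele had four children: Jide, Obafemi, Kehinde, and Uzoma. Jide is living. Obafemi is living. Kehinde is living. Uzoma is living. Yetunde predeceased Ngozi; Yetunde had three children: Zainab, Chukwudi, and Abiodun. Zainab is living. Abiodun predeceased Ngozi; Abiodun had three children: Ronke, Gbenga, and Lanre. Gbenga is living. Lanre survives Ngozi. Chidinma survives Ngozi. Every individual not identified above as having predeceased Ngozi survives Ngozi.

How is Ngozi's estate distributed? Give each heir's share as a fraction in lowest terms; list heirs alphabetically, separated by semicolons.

Segun, as surviving spouse, takes 2/5.
The remaining 3/5 passes to Ngozi's descendants per stirpes.
The 3/5 is divided into 4 equal shares of 3/20 among Temitope, Yetunde, Bankole, Chidinma.
Temitope predeceased; the 3/20 allotted to Temitope's branch passes to Temitope's issue by representation.
Ebele's line is the sole branch at this level, so the full 3/20 passes to Ebele's issue by representation.
The 3/20 is divided into 4 equal shares of 3/80 among Jide, Obafemi, Kehinde, Uzoma.
Jide is living and takes 3/80.
Obafemi is living and takes 3/80.
Kehinde is living and takes 3/80.
Uzoma is living and takes 3/80.
Yetunde predeceased; the 3/20 allotted to Yetunde's branch passes to Yetunde's issue by representation.
The 3/20 is divided into 3 equal shares of 1/20 among Zainab, Chukwudi, Abiodun.
Zainab is living and takes 1/20.
Chukwudi is living and takes 1/20.
Abiodun predeceased; the 1/20 allotted to Abiodun's branch passes to Abiodun's issue by representation.
The 1/20 is divided into 3 equal shares of 1/60 among Ronke, Gbenga, Lanre.
Ronke is living and takes 1/60.
Gbenga is living and takes 1/60.
Lanre is living and takes 1/60.
Bankole is living and takes 3/20.
Chidinma is living and takes 3/20.

Bankole 3/20; Chidinma 3/20; Chukwudi 1/20; Gbenga 1/60; Jide 3/80; Kehinde 3/80; Lanre 1/60; Obafemi 3/80; Ronke 1/60; Segun 2/5; Uzoma 3/80; Zainab 1/20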